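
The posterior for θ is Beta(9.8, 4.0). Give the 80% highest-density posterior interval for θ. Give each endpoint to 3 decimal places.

[0.576, 0.876]

The posterior is unimodal and skewed, so the HPD interval has equal density at both endpoints and is the shortest 80% interval.
Solving f(0.576) = f(0.876) with F(0.876) − F(0.576) = 0.80 gives [0.576, 0.876].
For comparison, the equal-tailed interval is [0.550, 0.856]; the HPD is narrower and shifted toward the mode.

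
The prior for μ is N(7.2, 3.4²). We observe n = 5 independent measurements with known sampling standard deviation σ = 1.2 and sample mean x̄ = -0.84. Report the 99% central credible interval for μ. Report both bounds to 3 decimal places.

Posterior precision = 1/3.4² + 5/1.2² = 0.0865 + 3.4722 = 3.5587, so posterior SD = 0.5301.
Posterior mean = (7.2/3.4² + 5·-0.84/1.2²) / 3.5587 = -0.6446.
Interval: -0.6446 ± 2.576 × 0.5301 → [-2.010, 0.721].

[-2.010, 0.721]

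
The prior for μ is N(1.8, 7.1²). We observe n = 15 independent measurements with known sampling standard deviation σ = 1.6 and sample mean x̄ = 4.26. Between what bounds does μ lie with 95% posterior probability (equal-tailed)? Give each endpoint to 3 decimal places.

[3.443, 5.060]

Posterior precision = 1/7.1² + 15/1.6² = 0.0198 + 5.8594 = 5.8792, so posterior SD = 0.4124.
Posterior mean = (1.8/7.1² + 15·4.26/1.6²) / 5.8792 = 4.2517.
Interval: 4.2517 ± 1.960 × 0.4124 → [3.443, 5.060].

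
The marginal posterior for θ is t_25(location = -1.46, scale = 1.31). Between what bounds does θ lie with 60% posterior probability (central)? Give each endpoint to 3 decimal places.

The t_25 distribution is symmetric; the 60% interval is -1.46 ± t·1.31 with t_{0.8,25} = 0.856.
Half-width: 0.856 × 1.31 = 1.122.
-1.46 − 1.122 = -2.582; -1.46 + 1.122 = -0.338.

[-2.582, -0.338]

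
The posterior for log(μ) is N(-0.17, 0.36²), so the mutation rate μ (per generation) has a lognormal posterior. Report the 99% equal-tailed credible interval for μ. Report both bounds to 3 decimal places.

On the log scale the 99% interval is -0.17 ± 2.576 × 0.36 = [-1.0973, 0.7573].
Exponentiate: [e^-1.0973, e^0.7573] = [0.334, 2.133].

[0.334, 2.133]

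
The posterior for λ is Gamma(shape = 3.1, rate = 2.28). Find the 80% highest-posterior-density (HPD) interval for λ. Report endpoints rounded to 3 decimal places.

[0.312, 2.044]

The posterior is unimodal and skewed, so the HPD interval has equal density at both endpoints and is the shortest 80% interval.
Solving f(0.312) = f(2.044) with F(2.044) − F(0.312) = 0.80 gives [0.312, 2.044].
For comparison, the equal-tailed interval is [0.510, 2.395]; the HPD is narrower and shifted toward the mode.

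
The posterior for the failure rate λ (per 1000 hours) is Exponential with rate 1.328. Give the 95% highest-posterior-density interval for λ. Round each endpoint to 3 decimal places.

The exponential density is strictly decreasing on [0, ∞), so the HPD interval is anchored at 0: [0, q] with P(λ ≤ q) = 0.95.
q = −ln(1 − 0.95) / 1.328 = 2.9957 / 1.328 = 2.256.

[0.000, 2.256]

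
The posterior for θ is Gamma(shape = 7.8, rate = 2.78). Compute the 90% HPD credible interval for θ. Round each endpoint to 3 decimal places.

[1.197, 4.356]

The posterior is unimodal and skewed, so the HPD interval has equal density at both endpoints and is the shortest 90% interval.
Solving f(1.197) = f(4.356) with F(4.356) − F(1.197) = 0.90 gives [1.197, 4.356].
For comparison, the equal-tailed interval is [1.381, 4.636]; the HPD is narrower and shifted toward the mode.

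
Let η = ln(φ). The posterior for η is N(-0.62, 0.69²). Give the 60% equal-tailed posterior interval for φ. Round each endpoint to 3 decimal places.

On the log scale the 60% interval is -0.62 ± 0.842 × 0.69 = [-1.2007, -0.0393].
Exponentiate: [e^-1.2007, e^-0.0393] = [0.301, 0.961].

[0.301, 0.961]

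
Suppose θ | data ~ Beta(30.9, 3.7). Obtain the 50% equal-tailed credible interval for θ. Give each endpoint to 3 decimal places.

[0.863, 0.931]

Posterior: Beta(30.9, 3.7).
Equal-tailed 50% interval: the 0.25 and 0.75 quantiles of Beta(30.9, 3.7).
Posterior mean ≈ 0.893, SD ≈ 0.052; a Normal approximation gives roughly [0.858, 0.928].
Exact: F⁻¹(0.25) = 0.863; F⁻¹(0.75) = 0.931.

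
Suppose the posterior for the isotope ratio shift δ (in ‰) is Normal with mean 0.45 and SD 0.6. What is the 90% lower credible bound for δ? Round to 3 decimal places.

Need L with P(δ ≥ L) = 0.90: L = 0.45 − z_{0.1}·0.6.
z = 1.282; L = 0.45 − 1.282 × 0.6 = -0.319.

-0.319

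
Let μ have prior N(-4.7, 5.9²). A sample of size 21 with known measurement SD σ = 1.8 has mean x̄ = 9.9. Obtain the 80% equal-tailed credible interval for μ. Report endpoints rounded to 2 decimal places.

Posterior precision = 1/5.9² + 21/1.8² = 0.0287 + 6.4815 = 6.5102, so posterior SD = 0.3919.
Posterior mean = (-4.7/5.9² + 21·9.9/1.8²) / 6.5102 = 9.8356.
Interval: 9.8356 ± 1.282 × 0.3919 → [9.33, 10.34].

[9.33, 10.34]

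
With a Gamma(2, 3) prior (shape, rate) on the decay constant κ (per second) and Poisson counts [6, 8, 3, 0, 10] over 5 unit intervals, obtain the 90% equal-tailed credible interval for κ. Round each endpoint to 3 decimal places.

[2.593, 4.799]

Posterior: Gamma(2+27, 3+5) = Gamma(29, 8) (shape, rate).
Equal-tailed 90% interval: Gamma(29, 8) quantiles at 0.05 and 0.95.
Posterior mean ≈ 3.625, SD ≈ 0.673; a Normal approximation gives roughly [2.518, 4.732].
Exact: lower = 2.593; upper = 4.799.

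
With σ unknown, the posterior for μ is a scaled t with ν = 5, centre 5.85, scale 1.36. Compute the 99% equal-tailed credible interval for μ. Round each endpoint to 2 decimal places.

The t_5 distribution is symmetric; the 99% interval is 5.85 ± t·1.36 with t_{0.995,5} = 4.032.
Half-width: 4.032 × 1.36 = 5.48.
5.85 − 5.48 = 0.37; 5.85 + 5.48 = 11.33.

[0.37, 11.33]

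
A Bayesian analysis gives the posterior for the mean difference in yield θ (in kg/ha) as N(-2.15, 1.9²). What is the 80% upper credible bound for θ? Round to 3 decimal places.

Need U with P(θ ≤ U) = 0.80: U = -2.15 + z_{0.2}·1.9.
z = 0.842; U = -2.15 + 0.842 × 1.9 = -0.551.

-0.551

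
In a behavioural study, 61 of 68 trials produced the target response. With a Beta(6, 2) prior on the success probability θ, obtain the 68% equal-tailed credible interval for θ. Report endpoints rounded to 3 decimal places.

[0.845, 0.918]

Posterior: Beta(6+61, 2+7) = Beta(67, 9).
Equal-tailed 68% interval: the 0.16 and 0.84 quantiles of Beta(67, 9).
Posterior mean ≈ 0.882, SD ≈ 0.037; a Normal approximation gives roughly [0.845, 0.918].
Exact: F⁻¹(0.16) = 0.845; F⁻¹(0.84) = 0.918.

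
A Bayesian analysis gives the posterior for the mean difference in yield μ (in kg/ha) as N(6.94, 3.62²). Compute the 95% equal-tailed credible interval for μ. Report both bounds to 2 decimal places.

[-0.16, 14.04]

The posterior is symmetric, so the 95% equal-tailed interval is μ = 6.94 ± z·3.62 with z = 1.960.
Half-width: 1.960 × 3.62 = 7.10.
6.94 − 7.10 = -0.16; 6.94 + 7.10 = 14.04.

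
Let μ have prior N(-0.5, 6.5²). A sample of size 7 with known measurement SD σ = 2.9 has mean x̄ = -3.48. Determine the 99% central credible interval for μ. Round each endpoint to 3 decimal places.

Posterior precision = 1/6.5² + 7/2.9² = 0.0237 + 0.8323 = 0.8560, so posterior SD = 1.0808.
Posterior mean = (-0.5/6.5² + 7·-3.48/2.9²) / 0.8560 = -3.3976.
Interval: -3.3976 ± 2.576 × 1.0808 → [-6.182, -0.614].

[-6.182, -0.614]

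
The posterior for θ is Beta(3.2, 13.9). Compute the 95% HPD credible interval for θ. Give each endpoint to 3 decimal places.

The posterior is unimodal and skewed, so the HPD interval has equal density at both endpoints and is the shortest 95% interval.
Solving f(0.030) = f(0.367) with F(0.367) − F(0.030) = 0.95 gives [0.030, 0.367].
For comparison, the equal-tailed interval is [0.046, 0.397]; the HPD is narrower and shifted toward the mode.

[0.030, 0.367]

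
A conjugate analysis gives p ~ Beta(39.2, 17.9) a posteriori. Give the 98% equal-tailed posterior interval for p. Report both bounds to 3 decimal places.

Posterior: Beta(39.2, 17.9).
Equal-tailed 98% interval: the 0.01 and 0.99 quantiles of Beta(39.2, 17.9).
Posterior mean ≈ 0.687, SD ≈ 0.061; a Normal approximation gives roughly [0.545, 0.828].
Exact: F⁻¹(0.01) = 0.537; F⁻¹(0.99) = 0.817.

[0.537, 0.817]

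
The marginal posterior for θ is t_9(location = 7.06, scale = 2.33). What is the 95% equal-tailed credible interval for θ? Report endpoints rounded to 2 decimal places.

[1.79, 12.33]

The t_9 distribution is symmetric; the 95% interval is 7.06 ± t·2.33 with t_{0.975,9} = 2.262.
Half-width: 2.262 × 2.33 = 5.27.
7.06 − 5.27 = 1.79; 7.06 + 5.27 = 12.33.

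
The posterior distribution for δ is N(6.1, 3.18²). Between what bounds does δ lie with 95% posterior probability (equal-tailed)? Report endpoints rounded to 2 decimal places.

The posterior is symmetric, so the 95% equal-tailed interval is δ = 6.1 ± z·3.18 with z = 1.960.
Half-width: 1.960 × 3.18 = 6.23.
6.1 − 6.23 = -0.13; 6.1 + 6.23 = 12.33.

[-0.13, 12.33]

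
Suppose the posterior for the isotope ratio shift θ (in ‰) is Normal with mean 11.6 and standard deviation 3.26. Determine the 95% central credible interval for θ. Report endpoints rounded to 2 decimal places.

[5.21, 17.99]

The posterior is symmetric, so the 95% equal-tailed interval is θ = 11.6 ± z·3.26 with z = 1.960.
Half-width: 1.960 × 3.26 = 6.39.
11.6 − 6.39 = 5.21; 11.6 + 6.39 = 17.99.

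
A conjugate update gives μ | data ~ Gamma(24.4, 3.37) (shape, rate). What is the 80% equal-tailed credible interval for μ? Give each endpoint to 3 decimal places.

Posterior: Gamma(shape 24.4, rate 3.37).
Equal-tailed 80% interval: Gamma(24.4, 3.37) quantiles at 0.1 and 0.9.
Posterior mean ≈ 7.240, SD ≈ 1.466; a Normal approximation gives roughly [5.362, 9.119].
Exact: lower = 5.437; upper = 9.171.

[5.437, 9.171]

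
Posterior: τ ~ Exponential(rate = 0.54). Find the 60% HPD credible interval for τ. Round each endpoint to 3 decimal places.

The exponential density is strictly decreasing on [0, ∞), so the HPD interval is anchored at 0: [0, q] with P(τ ≤ q) = 0.60.
q = −ln(1 − 0.60) / 0.54 = 0.9163 / 0.54 = 1.697.

[0.000, 1.697]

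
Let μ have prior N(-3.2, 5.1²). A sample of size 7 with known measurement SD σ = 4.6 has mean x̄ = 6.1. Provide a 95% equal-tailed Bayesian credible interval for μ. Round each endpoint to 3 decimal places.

[1.906, 8.357]

Posterior precision = 1/5.1² + 7/4.6² = 0.0384 + 0.3308 = 0.3693, so posterior SD = 1.6456.
Posterior mean = (-3.2/5.1² + 7·6.1/4.6²) / 0.3693 = 5.1317.
Interval: 5.1317 ± 1.960 × 1.6456 → [1.906, 8.357].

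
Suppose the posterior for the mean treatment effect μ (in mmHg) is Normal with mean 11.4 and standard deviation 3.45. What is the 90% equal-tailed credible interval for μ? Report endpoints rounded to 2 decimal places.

[5.73, 17.07]

The posterior is symmetric, so the 90% equal-tailed interval is μ = 11.4 ± z·3.45 with z = 1.645.
Half-width: 1.645 × 3.45 = 5.67.
11.4 − 5.67 = 5.73; 11.4 + 5.67 = 17.07.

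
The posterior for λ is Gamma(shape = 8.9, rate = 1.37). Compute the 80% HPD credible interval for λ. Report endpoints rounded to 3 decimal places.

The posterior is unimodal and skewed, so the HPD interval has equal density at both endpoints and is the shortest 80% interval.
Solving f(3.501) = f(8.846) with F(8.846) − F(3.501) = 0.80 gives [3.501, 8.846].
For comparison, the equal-tailed interval is [3.908, 9.396]; the HPD is narrower and shifted toward the mode.

[3.501, 8.846]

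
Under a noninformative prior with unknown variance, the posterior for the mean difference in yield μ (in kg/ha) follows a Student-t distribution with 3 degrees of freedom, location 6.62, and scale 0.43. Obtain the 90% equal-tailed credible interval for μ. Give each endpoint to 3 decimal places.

[5.608, 7.632]

The t_3 distribution is symmetric; the 90% interval is 6.62 ± t·0.43 with t_{0.95,3} = 2.353.
Half-width: 2.353 × 0.43 = 1.012.
6.62 − 1.012 = 5.608; 6.62 + 1.012 = 7.632.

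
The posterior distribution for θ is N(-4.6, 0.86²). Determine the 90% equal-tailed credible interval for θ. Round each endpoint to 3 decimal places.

[-6.015, -3.185]

The posterior is symmetric, so the 90% equal-tailed interval is θ = -4.6 ± z·0.86 with z = 1.645.
Half-width: 1.645 × 0.86 = 1.415.
-4.6 − 1.415 = -6.015; -4.6 + 1.415 = -3.185.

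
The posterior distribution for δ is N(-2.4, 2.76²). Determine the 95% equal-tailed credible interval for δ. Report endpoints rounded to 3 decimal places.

The posterior is symmetric, so the 95% equal-tailed interval is δ = -2.4 ± z·2.76 with z = 1.960.
Half-width: 1.960 × 2.76 = 5.410.
-2.4 − 5.410 = -7.810; -2.4 + 5.410 = 3.010.

[-7.810, 3.010]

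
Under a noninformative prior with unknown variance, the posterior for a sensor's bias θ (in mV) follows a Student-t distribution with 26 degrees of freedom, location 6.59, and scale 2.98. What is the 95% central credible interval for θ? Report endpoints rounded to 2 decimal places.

[0.46, 12.72]

The t_26 distribution is symmetric; the 95% interval is 6.59 ± t·2.98 with t_{0.975,26} = 2.056.
Half-width: 2.056 × 2.98 = 6.13.
6.59 − 6.13 = 0.46; 6.59 + 6.13 = 12.72.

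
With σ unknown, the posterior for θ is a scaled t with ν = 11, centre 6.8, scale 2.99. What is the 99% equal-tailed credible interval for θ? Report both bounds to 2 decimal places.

The t_11 distribution is symmetric; the 99% interval is 6.8 ± t·2.99 with t_{0.995,11} = 3.106.
Half-width: 3.106 × 2.99 = 9.29.
6.8 − 9.29 = -2.49; 6.8 + 9.29 = 16.09.

[-2.49, 16.09]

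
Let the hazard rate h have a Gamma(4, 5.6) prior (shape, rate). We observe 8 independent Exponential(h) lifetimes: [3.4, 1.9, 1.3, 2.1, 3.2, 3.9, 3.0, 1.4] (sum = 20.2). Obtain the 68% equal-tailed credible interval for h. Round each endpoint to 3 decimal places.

Posterior: Gamma(4+8, 5.6+20.2) = Gamma(12, 25.8) (shape, rate).
Equal-tailed 68% interval: Gamma(12, 25.8) quantiles at 0.16 and 0.84.
Posterior mean ≈ 0.465, SD ≈ 0.134; a Normal approximation gives roughly [0.332, 0.599].
Exact: lower = 0.333; upper = 0.597.

[0.333, 0.597]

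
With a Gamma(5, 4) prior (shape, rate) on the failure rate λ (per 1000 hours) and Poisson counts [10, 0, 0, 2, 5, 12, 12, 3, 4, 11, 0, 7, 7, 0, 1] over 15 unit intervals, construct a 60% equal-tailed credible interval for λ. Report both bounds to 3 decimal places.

[3.760, 4.546]

Posterior: Gamma(5+74, 4+15) = Gamma(79, 19) (shape, rate).
Equal-tailed 60% interval: Gamma(79, 19) quantiles at 0.2 and 0.8.
Posterior mean ≈ 4.158, SD ≈ 0.468; a Normal approximation gives roughly [3.764, 4.552].
Exact: lower = 3.760; upper = 4.546.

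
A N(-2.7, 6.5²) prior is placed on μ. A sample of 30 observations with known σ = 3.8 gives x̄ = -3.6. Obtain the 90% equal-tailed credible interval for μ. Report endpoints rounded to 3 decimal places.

[-4.725, -2.455]

Posterior precision = 1/6.5² + 30/3.8² = 0.0237 + 2.0776 = 2.1012, so posterior SD = 0.6899.
Posterior mean = (-2.7/6.5² + 30·-3.6/3.8²) / 2.1012 = -3.5899.
Interval: -3.5899 ± 1.645 × 0.6899 → [-4.725, -2.455].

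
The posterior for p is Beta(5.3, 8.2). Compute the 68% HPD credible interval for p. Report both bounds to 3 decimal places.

The posterior is unimodal and skewed, so the HPD interval has equal density at both endpoints and is the shortest 68% interval.
Solving f(0.249) = f(0.511) with F(0.511) − F(0.249) = 0.68 gives [0.249, 0.511].
For comparison, the equal-tailed interval is [0.261, 0.525]; the HPD is narrower and shifted toward the mode.

[0.249, 0.511]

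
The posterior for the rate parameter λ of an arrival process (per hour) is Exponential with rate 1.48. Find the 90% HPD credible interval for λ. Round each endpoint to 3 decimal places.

[0.000, 1.556]

The exponential density is strictly decreasing on [0, ∞), so the HPD interval is anchored at 0: [0, q] with P(λ ≤ q) = 0.90.
q = −ln(1 − 0.90) / 1.48 = 2.3026 / 1.48 = 1.556.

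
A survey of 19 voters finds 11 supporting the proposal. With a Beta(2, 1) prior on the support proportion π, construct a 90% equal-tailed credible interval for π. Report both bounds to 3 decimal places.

[0.417, 0.755]

Posterior: Beta(2+11, 1+8) = Beta(13, 9).
Equal-tailed 90% interval: the 0.05 and 0.95 quantiles of Beta(13, 9).
Posterior mean ≈ 0.591, SD ≈ 0.103; a Normal approximation gives roughly [0.422, 0.760].
Exact: F⁻¹(0.05) = 0.417; F⁻¹(0.95) = 0.755.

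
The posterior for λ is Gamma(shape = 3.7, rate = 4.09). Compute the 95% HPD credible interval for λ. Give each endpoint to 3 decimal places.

[0.142, 1.832]

The posterior is unimodal and skewed, so the HPD interval has equal density at both endpoints and is the shortest 95% interval.
Solving f(0.142) = f(1.832) with F(1.832) − F(0.142) = 0.95 gives [0.142, 1.832].
For comparison, the equal-tailed interval is [0.230, 2.033]; the HPD is narrower and shifted toward the mode.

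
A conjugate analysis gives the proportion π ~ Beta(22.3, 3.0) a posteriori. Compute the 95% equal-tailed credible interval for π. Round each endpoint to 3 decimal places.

[0.733, 0.974]

Posterior: Beta(22.3, 3.0).
Equal-tailed 95% interval: the 0.025 and 0.975 quantiles of Beta(22.3, 3.0).
Posterior mean ≈ 0.881, SD ≈ 0.063; a Normal approximation gives roughly [0.758, 1.005].
Exact: F⁻¹(0.025) = 0.733; F⁻¹(0.975) = 0.974.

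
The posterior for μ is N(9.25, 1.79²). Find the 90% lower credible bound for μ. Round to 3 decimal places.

6.956

Need L with P(μ ≥ L) = 0.90: L = 9.25 − z_{0.1}·1.79.
z = 1.282; L = 9.25 − 1.282 × 1.79 = 6.956.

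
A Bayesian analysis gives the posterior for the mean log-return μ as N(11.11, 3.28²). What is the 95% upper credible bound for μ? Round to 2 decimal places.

16.51

Need U with P(μ ≤ U) = 0.95: U = 11.11 + z_{0.05}·3.28.
z = 1.645; U = 11.11 + 1.645 × 3.28 = 16.51.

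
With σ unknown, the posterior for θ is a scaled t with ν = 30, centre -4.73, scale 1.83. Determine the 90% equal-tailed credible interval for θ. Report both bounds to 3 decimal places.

The t_30 distribution is symmetric; the 90% interval is -4.73 ± t·1.83 with t_{0.95,30} = 1.697.
Half-width: 1.697 × 1.83 = 3.106.
-4.73 − 3.106 = -7.836; -4.73 + 3.106 = -1.624.

[-7.836, -1.624]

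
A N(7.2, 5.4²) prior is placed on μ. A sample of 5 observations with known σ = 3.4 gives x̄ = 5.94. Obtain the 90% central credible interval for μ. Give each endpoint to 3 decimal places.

[3.625, 8.440]

Posterior precision = 1/5.4² + 5/3.4² = 0.0343 + 0.4325 = 0.4668, so posterior SD = 1.4636.
Posterior mean = (7.2/5.4² + 5·5.94/3.4²) / 0.4668 = 6.0326.
Interval: 6.0326 ± 1.645 × 1.4636 → [3.625, 8.440].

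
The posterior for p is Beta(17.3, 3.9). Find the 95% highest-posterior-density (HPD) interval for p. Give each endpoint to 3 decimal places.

The posterior is unimodal and skewed, so the HPD interval has equal density at both endpoints and is the shortest 95% interval.
Solving f(0.654) = f(0.960) with F(0.960) − F(0.654) = 0.95 gives [0.654, 0.960].
For comparison, the equal-tailed interval is [0.630, 0.946]; the HPD is narrower and shifted toward the mode.

[0.654, 0.960]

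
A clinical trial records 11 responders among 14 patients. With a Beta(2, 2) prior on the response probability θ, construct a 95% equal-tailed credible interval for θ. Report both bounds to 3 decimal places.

[0.501, 0.897]

Posterior: Beta(2+11, 2+3) = Beta(13, 5).
Equal-tailed 95% interval: the 0.025 and 0.975 quantiles of Beta(13, 5).
Posterior mean ≈ 0.722, SD ≈ 0.103; a Normal approximation gives roughly [0.521, 0.924].
Exact: F⁻¹(0.025) = 0.501; F⁻¹(0.975) = 0.897.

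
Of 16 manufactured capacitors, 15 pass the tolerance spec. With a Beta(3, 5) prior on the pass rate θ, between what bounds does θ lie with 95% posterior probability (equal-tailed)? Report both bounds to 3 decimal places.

[0.563, 0.898]

Posterior: Beta(3+15, 5+1) = Beta(18, 6).
Equal-tailed 95% interval: the 0.025 and 0.975 quantiles of Beta(18, 6).
Posterior mean ≈ 0.750, SD ≈ 0.087; a Normal approximation gives roughly [0.580, 0.920].
Exact: F⁻¹(0.025) = 0.563; F⁻¹(0.975) = 0.898.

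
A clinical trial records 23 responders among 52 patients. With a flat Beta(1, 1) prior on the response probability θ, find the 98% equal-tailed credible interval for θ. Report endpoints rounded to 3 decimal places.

Posterior: Beta(1+23, 1+29) = Beta(24, 30).
Equal-tailed 98% interval: the 0.01 and 0.99 quantiles of Beta(24, 30).
Posterior mean ≈ 0.444, SD ≈ 0.067; a Normal approximation gives roughly [0.289, 0.600].
Exact: F⁻¹(0.01) = 0.293; F⁻¹(0.99) = 0.602.

[0.293, 0.602]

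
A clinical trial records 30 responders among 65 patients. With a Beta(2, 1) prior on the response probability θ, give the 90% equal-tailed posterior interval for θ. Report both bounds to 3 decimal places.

[0.372, 0.570]

Posterior: Beta(2+30, 1+35) = Beta(32, 36).
Equal-tailed 90% interval: the 0.05 and 0.95 quantiles of Beta(32, 36).
Posterior mean ≈ 0.471, SD ≈ 0.060; a Normal approximation gives roughly [0.372, 0.569].
Exact: F⁻¹(0.05) = 0.372; F⁻¹(0.95) = 0.570.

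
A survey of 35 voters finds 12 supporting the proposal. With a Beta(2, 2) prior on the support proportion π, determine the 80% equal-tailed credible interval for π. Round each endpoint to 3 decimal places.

Posterior: Beta(2+12, 2+23) = Beta(14, 25).
Equal-tailed 80% interval: the 0.1 and 0.9 quantiles of Beta(14, 25).
Posterior mean ≈ 0.359, SD ≈ 0.076; a Normal approximation gives roughly [0.262, 0.456].
Exact: F⁻¹(0.1) = 0.263; F⁻¹(0.9) = 0.458.

[0.263, 0.458]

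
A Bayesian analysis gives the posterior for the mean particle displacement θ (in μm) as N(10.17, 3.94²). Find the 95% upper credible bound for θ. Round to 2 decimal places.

Need U with P(θ ≤ U) = 0.95: U = 10.17 + z_{0.05}·3.94.
z = 1.645; U = 10.17 + 1.645 × 3.94 = 16.65.

16.65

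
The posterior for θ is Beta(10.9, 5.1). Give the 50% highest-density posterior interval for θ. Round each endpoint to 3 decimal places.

[0.625, 0.781]

The posterior is unimodal and skewed, so the HPD interval has equal density at both endpoints and is the shortest 50% interval.
Solving f(0.625) = f(0.781) with F(0.781) − F(0.625) = 0.50 gives [0.625, 0.781].
For comparison, the equal-tailed interval is [0.607, 0.764]; the HPD is narrower and shifted toward the mode.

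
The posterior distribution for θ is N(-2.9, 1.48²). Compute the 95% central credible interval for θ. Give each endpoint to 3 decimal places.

The posterior is symmetric, so the 95% equal-tailed interval is θ = -2.9 ± z·1.48 with z = 1.960.
Half-width: 1.960 × 1.48 = 2.901.
-2.9 − 2.901 = -5.801; -2.9 + 2.901 = 0.001.

[-5.801, 0.001]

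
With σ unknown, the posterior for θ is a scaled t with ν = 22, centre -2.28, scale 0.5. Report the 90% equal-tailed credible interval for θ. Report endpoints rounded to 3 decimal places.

The t_22 distribution is symmetric; the 90% interval is -2.28 ± t·0.5 with t_{0.95,22} = 1.717.
Half-width: 1.717 × 0.5 = 0.859.
-2.28 − 0.859 = -3.139; -2.28 + 0.859 = -1.421.

[-3.139, -1.421]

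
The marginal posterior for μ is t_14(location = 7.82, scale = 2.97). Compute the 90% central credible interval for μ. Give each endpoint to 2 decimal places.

The t_14 distribution is symmetric; the 90% interval is 7.82 ± t·2.97 with t_{0.95,14} = 1.761.
Half-width: 1.761 × 2.97 = 5.23.
7.82 − 5.23 = 2.59; 7.82 + 5.23 = 13.05.

[2.59, 13.05]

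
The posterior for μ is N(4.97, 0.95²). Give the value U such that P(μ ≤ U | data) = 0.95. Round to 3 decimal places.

Need U with P(μ ≤ U) = 0.95: U = 4.97 + z_{0.05}·0.95.
z = 1.645; U = 4.97 + 1.645 × 0.95 = 6.533.

6.533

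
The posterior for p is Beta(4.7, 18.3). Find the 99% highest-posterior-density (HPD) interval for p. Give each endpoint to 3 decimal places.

[0.036, 0.435]

The posterior is unimodal and skewed, so the HPD interval has equal density at both endpoints and is the shortest 99% interval.
Solving f(0.036) = f(0.435) with F(0.435) − F(0.036) = 0.99 gives [0.036, 0.435].
For comparison, the equal-tailed interval is [0.046, 0.454]; the HPD is narrower and shifted toward the mode.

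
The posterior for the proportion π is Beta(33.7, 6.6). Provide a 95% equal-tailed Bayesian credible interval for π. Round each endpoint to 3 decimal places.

Posterior: Beta(33.7, 6.6).
Equal-tailed 95% interval: the 0.025 and 0.975 quantiles of Beta(33.7, 6.6).
Posterior mean ≈ 0.836, SD ≈ 0.058; a Normal approximation gives roughly [0.723, 0.949].
Exact: F⁻¹(0.025) = 0.709; F⁻¹(0.975) = 0.932.

[0.709, 0.932]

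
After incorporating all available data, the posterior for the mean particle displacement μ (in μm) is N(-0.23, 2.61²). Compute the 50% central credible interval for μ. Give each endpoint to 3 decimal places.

The posterior is symmetric, so the 50% equal-tailed interval is μ = -0.23 ± z·2.61 with z = 0.674.
Half-width: 0.674 × 2.61 = 1.760.
-0.23 − 1.760 = -1.990; -0.23 + 1.760 = 1.530.

[-1.990, 1.530]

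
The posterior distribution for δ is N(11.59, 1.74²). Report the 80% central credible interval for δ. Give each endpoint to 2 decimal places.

The posterior is symmetric, so the 80% equal-tailed interval is δ = 11.59 ± z·1.74 with z = 1.282.
Half-width: 1.282 × 1.74 = 2.23.
11.59 − 2.23 = 9.36; 11.59 + 2.23 = 13.82.

[9.36, 13.82]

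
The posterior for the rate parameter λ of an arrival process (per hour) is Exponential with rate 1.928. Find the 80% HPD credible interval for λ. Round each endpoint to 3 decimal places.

The exponential density is strictly decreasing on [0, ∞), so the HPD interval is anchored at 0: [0, q] with P(λ ≤ q) = 0.80.
q = −ln(1 − 0.80) / 1.928 = 1.6094 / 1.928 = 0.835.

[0.000, 0.835]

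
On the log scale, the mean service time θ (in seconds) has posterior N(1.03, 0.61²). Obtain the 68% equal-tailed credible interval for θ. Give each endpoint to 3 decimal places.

[1.527, 5.138]

On the log scale the 68% interval is 1.03 ± 0.994 × 0.61 = [0.4234, 1.6366].
Exponentiate: [e^0.4234, e^1.6366] = [1.527, 5.138].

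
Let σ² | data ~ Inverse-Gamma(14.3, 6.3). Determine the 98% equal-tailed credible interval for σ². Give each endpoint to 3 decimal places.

Inverse-Gamma(14.3, 6.3) quantiles: F⁻¹(0.01) and F⁻¹(0.99).
Equivalently, 1/σ² ~ Gamma(14.3, rate = 6.3); invert its 0.99 and 0.01 quantiles.
Posterior mean ≈ 0.474, SD ≈ 0.135; a Normal approximation gives roughly [0.159, 0.788].
Exact: lower = 0.257; upper = 0.901.

[0.257, 0.901]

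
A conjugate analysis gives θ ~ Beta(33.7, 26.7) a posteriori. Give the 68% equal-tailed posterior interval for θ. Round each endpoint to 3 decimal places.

Posterior: Beta(33.7, 26.7).
Equal-tailed 68% interval: the 0.16 and 0.84 quantiles of Beta(33.7, 26.7).
Posterior mean ≈ 0.558, SD ≈ 0.063; a Normal approximation gives roughly [0.495, 0.621].
Exact: F⁻¹(0.16) = 0.494; F⁻¹(0.84) = 0.621.

[0.494, 0.621]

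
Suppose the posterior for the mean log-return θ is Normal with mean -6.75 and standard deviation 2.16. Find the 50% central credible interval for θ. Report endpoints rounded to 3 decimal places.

The posterior is symmetric, so the 50% equal-tailed interval is θ = -6.75 ± z·2.16 with z = 0.674.
Half-width: 0.674 × 2.16 = 1.457.
-6.75 − 1.457 = -8.207; -6.75 + 1.457 = -5.293.

[-8.207, -5.293]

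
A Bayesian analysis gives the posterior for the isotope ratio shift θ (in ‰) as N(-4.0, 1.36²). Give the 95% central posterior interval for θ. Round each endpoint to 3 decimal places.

The posterior is symmetric, so the 95% equal-tailed interval is θ = -4.0 ± z·1.36 with z = 1.960.
Half-width: 1.960 × 1.36 = 2.666.
-4.0 − 2.666 = -6.666; -4.0 + 2.666 = -1.334.

[-6.666, -1.334]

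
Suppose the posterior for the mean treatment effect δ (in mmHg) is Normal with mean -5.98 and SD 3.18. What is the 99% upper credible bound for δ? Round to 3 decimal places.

1.418

Need U with P(δ ≤ U) = 0.99: U = -5.98 + z_{0.01}·3.18.
z = 2.326; U = -5.98 + 2.326 × 3.18 = 1.418.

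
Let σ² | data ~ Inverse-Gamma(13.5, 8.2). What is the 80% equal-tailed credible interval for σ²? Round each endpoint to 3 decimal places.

[0.446, 0.905]

Inverse-Gamma(13.5, 8.2) quantiles: F⁻¹(0.1) and F⁻¹(0.9).
Equivalently, 1/σ² ~ Gamma(13.5, rate = 8.2); invert its 0.9 and 0.1 quantiles.
Posterior mean ≈ 0.656, SD ≈ 0.193; a Normal approximation gives roughly [0.408, 0.904].
Exact: lower = 0.446; upper = 0.905.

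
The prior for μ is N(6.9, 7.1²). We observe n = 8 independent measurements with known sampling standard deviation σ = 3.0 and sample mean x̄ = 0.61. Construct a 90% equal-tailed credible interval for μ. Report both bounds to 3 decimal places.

[-0.978, 2.473]

Posterior precision = 1/7.1² + 8/3.0² = 0.0198 + 0.8889 = 0.9087, so posterior SD = 1.0490.
Posterior mean = (6.9/7.1² + 8·0.61/3.0²) / 0.9087 = 0.7473.
Interval: 0.7473 ± 1.645 × 1.0490 → [-0.978, 2.473].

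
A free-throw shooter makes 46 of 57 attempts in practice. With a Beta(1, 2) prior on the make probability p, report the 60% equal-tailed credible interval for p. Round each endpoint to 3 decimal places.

[0.740, 0.829]

Posterior: Beta(1+46, 2+11) = Beta(47, 13).
Equal-tailed 60% interval: the 0.2 and 0.8 quantiles of Beta(47, 13).
Posterior mean ≈ 0.783, SD ≈ 0.053; a Normal approximation gives roughly [0.739, 0.828].
Exact: F⁻¹(0.2) = 0.740; F⁻¹(0.8) = 0.829.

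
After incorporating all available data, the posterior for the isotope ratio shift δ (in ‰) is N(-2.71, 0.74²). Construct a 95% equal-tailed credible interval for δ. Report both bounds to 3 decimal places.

The posterior is symmetric, so the 95% equal-tailed interval is δ = -2.71 ± z·0.74 with z = 1.960.
Half-width: 1.960 × 0.74 = 1.450.
-2.71 − 1.450 = -4.160; -2.71 + 1.450 = -1.260.

[-4.160, -1.260]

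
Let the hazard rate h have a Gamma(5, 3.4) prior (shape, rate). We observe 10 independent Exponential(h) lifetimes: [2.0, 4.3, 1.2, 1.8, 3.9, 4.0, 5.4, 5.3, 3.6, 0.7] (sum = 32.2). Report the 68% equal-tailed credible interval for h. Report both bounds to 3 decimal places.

Posterior: Gamma(5+10, 3.4+32.2) = Gamma(15, 35.6) (shape, rate).
Equal-tailed 68% interval: Gamma(15, 35.6) quantiles at 0.16 and 0.84.
Posterior mean ≈ 0.421, SD ≈ 0.109; a Normal approximation gives roughly [0.313, 0.530].
Exact: lower = 0.314; upper = 0.528.

[0.314, 0.528]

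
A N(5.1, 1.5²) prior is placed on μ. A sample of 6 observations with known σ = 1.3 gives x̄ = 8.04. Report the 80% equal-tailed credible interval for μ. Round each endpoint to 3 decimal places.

[7.072, 8.354]

Posterior precision = 1/1.5² + 6/1.3² = 0.4444 + 3.5503 = 3.9947, so posterior SD = 0.5003.
Posterior mean = (5.1/1.5² + 6·8.04/1.3²) / 3.9947 = 7.7129.
Interval: 7.7129 ± 1.282 × 0.5003 → [7.072, 8.354].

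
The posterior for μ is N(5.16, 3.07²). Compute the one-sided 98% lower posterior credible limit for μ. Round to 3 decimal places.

-1.145

Need L with P(μ ≥ L) = 0.98: L = 5.16 − z_{0.02}·3.07.
z = 2.054; L = 5.16 − 2.054 × 3.07 = -1.145.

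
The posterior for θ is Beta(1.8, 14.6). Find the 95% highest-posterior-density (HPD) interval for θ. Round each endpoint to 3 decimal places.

[0.002, 0.256]

The posterior is unimodal and skewed, so the HPD interval has equal density at both endpoints and is the shortest 95% interval.
Solving f(0.002) = f(0.256) with F(0.256) − F(0.002) = 0.95 gives [0.002, 0.256].
For comparison, the equal-tailed interval is [0.012, 0.294]; the HPD is narrower and shifted toward the mode.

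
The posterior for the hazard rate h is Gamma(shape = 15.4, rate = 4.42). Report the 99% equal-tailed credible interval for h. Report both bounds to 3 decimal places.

Posterior: Gamma(shape 15.4, rate 4.42).
Equal-tailed 99% interval: Gamma(15.4, 4.42) quantiles at 0.005 and 0.995.
Posterior mean ≈ 3.484, SD ≈ 0.888; a Normal approximation gives roughly [1.197, 5.771].
Exact: lower = 1.620; upper = 6.192.

[1.620, 6.192]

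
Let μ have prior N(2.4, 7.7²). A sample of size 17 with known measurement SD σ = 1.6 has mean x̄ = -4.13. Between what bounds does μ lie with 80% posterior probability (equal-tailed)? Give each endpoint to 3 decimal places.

[-4.610, -3.617]

Posterior precision = 1/7.7² + 17/1.6² = 0.0169 + 6.6406 = 6.6575, so posterior SD = 0.3876.
Posterior mean = (2.4/7.7² + 17·-4.13/1.6²) / 6.6575 = -4.1135.
Interval: -4.1135 ± 1.282 × 0.3876 → [-4.610, -3.617].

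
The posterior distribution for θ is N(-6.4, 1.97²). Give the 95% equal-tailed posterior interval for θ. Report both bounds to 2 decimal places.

[-10.26, -2.54]

The posterior is symmetric, so the 95% equal-tailed interval is θ = -6.4 ± z·1.97 with z = 1.960.
Half-width: 1.960 × 1.97 = 3.86.
-6.4 − 3.86 = -10.26; -6.4 + 3.86 = -2.54.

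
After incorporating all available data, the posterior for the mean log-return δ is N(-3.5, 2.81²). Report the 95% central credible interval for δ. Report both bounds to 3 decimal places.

[-9.007, 2.007]

The posterior is symmetric, so the 95% equal-tailed interval is δ = -3.5 ± z·2.81 with z = 1.960.
Half-width: 1.960 × 2.81 = 5.507.
-3.5 − 5.507 = -9.007; -3.5 + 5.507 = 2.007.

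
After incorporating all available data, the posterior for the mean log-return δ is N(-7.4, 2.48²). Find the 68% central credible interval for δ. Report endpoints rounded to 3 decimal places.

The posterior is symmetric, so the 68% equal-tailed interval is δ = -7.4 ± z·2.48 with z = 0.994.
Half-width: 0.994 × 2.48 = 2.466.
-7.4 − 2.466 = -9.866; -7.4 + 2.466 = -4.934.

[-9.866, -4.934]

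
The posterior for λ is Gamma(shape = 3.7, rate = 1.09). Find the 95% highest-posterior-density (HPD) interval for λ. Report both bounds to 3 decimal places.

[0.531, 6.873]

The posterior is unimodal and skewed, so the HPD interval has equal density at both endpoints and is the shortest 95% interval.
Solving f(0.531) = f(6.873) with F(6.873) − F(0.531) = 0.95 gives [0.531, 6.873].
For comparison, the equal-tailed interval is [0.863, 7.627]; the HPD is narrower and shifted toward the mode.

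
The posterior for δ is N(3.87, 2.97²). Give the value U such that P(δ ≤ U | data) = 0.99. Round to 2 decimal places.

10.78

Need U with P(δ ≤ U) = 0.99: U = 3.87 + z_{0.01}·2.97.
z = 2.326; U = 3.87 + 2.326 × 2.97 = 10.78.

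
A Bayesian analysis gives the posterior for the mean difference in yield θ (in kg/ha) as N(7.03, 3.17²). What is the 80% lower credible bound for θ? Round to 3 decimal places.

Need L with P(θ ≥ L) = 0.80: L = 7.03 − z_{0.2}·3.17.
z = 0.842; L = 7.03 − 0.842 × 3.17 = 4.362.

4.362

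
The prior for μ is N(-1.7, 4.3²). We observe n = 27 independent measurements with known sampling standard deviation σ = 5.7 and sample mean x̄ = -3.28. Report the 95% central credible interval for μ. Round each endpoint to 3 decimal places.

Posterior precision = 1/4.3² + 27/5.7² = 0.0541 + 0.8310 = 0.8851, so posterior SD = 1.0629.
Posterior mean = (-1.7/4.3² + 27·-3.28/5.7²) / 0.8851 = -3.1835.
Interval: -3.1835 ± 1.960 × 1.0629 → [-5.267, -1.100].

[-5.267, -1.100]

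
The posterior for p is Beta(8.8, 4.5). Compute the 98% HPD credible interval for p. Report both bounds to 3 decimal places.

[0.368, 0.918]

The posterior is unimodal and skewed, so the HPD interval has equal density at both endpoints and is the shortest 98% interval.
Solving f(0.368) = f(0.918) with F(0.918) − F(0.368) = 0.98 gives [0.368, 0.918].
For comparison, the equal-tailed interval is [0.350, 0.905]; the HPD is narrower and shifted toward the mode.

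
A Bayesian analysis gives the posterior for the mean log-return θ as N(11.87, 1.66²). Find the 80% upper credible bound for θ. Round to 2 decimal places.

13.27

Need U with P(θ ≤ U) = 0.80: U = 11.87 + z_{0.2}·1.66.
z = 0.842; U = 11.87 + 0.842 × 1.66 = 13.27.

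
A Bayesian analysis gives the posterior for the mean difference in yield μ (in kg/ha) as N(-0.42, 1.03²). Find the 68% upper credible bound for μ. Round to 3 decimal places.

0.062

Need U with P(μ ≤ U) = 0.68: U = -0.42 + z_{0.32}·1.03.
z = 0.468; U = -0.42 + 0.468 × 1.03 = 0.062.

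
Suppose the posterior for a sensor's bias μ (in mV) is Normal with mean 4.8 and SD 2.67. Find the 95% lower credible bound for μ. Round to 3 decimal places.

Need L with P(μ ≥ L) = 0.95: L = 4.8 − z_{0.05}·2.67.
z = 1.645; L = 4.8 − 1.645 × 2.67 = 0.408.

0.408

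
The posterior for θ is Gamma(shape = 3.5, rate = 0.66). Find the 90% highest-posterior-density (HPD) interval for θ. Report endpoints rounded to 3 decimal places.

The posterior is unimodal and skewed, so the HPD interval has equal density at both endpoints and is the shortest 90% interval.
Solving f(1.026) = f(9.426) with F(9.426) − F(1.026) = 0.90 gives [1.026, 9.426].
For comparison, the equal-tailed interval is [1.642, 10.657]; the HPD is narrower and shifted toward the mode.

[1.026, 9.426]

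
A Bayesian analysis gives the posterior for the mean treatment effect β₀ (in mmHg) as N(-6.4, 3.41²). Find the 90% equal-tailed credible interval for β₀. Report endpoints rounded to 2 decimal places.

[-12.01, -0.79]

The posterior is symmetric, so the 90% equal-tailed interval is β₀ = -6.4 ± z·3.41 with z = 1.645.
Half-width: 1.645 × 3.41 = 5.61.
-6.4 − 5.61 = -12.01; -6.4 + 5.61 = -0.79.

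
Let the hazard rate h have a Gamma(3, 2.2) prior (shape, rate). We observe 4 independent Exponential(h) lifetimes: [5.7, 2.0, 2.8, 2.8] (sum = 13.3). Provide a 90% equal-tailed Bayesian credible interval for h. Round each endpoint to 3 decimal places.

Posterior: Gamma(3+4, 2.2+13.3) = Gamma(7, 15.5) (shape, rate).
Equal-tailed 90% interval: Gamma(7, 15.5) quantiles at 0.05 and 0.95.
Posterior mean ≈ 0.452, SD ≈ 0.171; a Normal approximation gives roughly [0.171, 0.732].
Exact: lower = 0.212; upper = 0.764.

[0.212, 0.764]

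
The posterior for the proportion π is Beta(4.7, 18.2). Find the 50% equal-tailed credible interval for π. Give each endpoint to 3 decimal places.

Posterior: Beta(4.7, 18.2).
Equal-tailed 50% interval: the 0.25 and 0.75 quantiles of Beta(4.7, 18.2).
Posterior mean ≈ 0.205, SD ≈ 0.083; a Normal approximation gives roughly [0.150, 0.261].
Exact: F⁻¹(0.25) = 0.144; F⁻¹(0.75) = 0.257.

[0.144, 0.257]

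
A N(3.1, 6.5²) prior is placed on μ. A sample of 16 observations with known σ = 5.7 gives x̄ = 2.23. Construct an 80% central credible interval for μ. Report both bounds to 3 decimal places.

Posterior precision = 1/6.5² + 16/5.7² = 0.0237 + 0.4925 = 0.5161, so posterior SD = 1.3919.
Posterior mean = (3.1/6.5² + 16·2.23/5.7²) / 0.5161 = 2.2699.
Interval: 2.2699 ± 1.282 × 1.3919 → [0.486, 4.054].

[0.486, 4.054]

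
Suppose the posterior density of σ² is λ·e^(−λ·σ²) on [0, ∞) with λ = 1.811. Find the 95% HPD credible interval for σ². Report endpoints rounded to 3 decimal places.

[0.000, 1.654]

The exponential density is strictly decreasing on [0, ∞), so the HPD interval is anchored at 0: [0, q] with P(σ² ≤ q) = 0.95.
q = −ln(1 − 0.95) / 1.811 = 2.9957 / 1.811 = 1.654.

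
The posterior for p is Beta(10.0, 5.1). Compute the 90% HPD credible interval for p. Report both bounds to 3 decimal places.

[0.473, 0.857]

The posterior is unimodal and skewed, so the HPD interval has equal density at both endpoints and is the shortest 90% interval.
Solving f(0.473) = f(0.857) with F(0.857) − F(0.473) = 0.90 gives [0.473, 0.857].
For comparison, the equal-tailed interval is [0.456, 0.843]; the HPD is narrower and shifted toward the mode.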